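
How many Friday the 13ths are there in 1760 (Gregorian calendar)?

Check the 13th of each month of 1760: Jan 13: Sun, Feb 13: Wed, Mar 13: Thu, Apr 13: Sun, May 13: Tue, Jun 13: Fri, Jul 13: Sun, Aug 13: Wed, Sep 13: Sat, Oct 13: Mon, Nov 13: Thu, Dec 13: Sat.
Friday occurs in June — 1 month.

1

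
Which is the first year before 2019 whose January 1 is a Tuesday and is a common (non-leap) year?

2013

Jan 1 advances by 2 weekdays after a leap year and by 1 after a common year.
2019: Jan 1 is Tuesday.
2018: Monday
2017: Sunday
2016: Friday (leap)
2015: Thursday
2014: Wednesday
2013: Tuesday
2013 begins on a Tuesday and is a common year.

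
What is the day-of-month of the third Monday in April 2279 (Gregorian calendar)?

21

April 1, 2279 is a Tuesday, so the first Monday is the 7th.
The third Monday is 7 + 14 = 21.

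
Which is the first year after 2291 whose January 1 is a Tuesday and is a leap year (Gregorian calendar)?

Jan 1 advances by 2 weekdays after a leap year and by 1 after a common year.
2291: Jan 1 is Thursday.
2292: Friday (leap)
2293: Sunday
2294: Monday
2295: Tuesday
2296: Wednesday (leap)
2297: Friday
2298: Saturday
2299: Sunday
2300: Monday
2301: Tuesday
2302: Wednesday
2303: Thursday
2304: Friday (leap)
2305: Sunday
2306: Monday
2307: Tuesday
2308: Wednesday (leap)
2309: Friday
2310: Saturday
2311: Sunday
2312: Monday (leap)
2313: Wednesday
2314: Thursday
2315: Friday
2316: Saturday (leap)
2317: Monday
2318: Tuesday
2319: Wednesday
2320: Thursday (leap)
2321: Saturday
2322: Sunday
2323: Monday
2324: Tuesday (leap)
2324 begins on a Tuesday and is a leap year.

2324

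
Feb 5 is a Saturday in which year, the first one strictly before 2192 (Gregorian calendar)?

2191

From one year to the next, a fixed date's weekday advances by 1, or by 2 when a Feb 29 lies between the two dates.
2192: February 5 is Sunday.
2191: Saturday (−1)
Feb 5 falls on a Saturday in 2191.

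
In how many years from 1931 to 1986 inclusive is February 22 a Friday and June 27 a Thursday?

6

Check each year's weekday for February 22 and June 27:
  1931: Sun/Sat  1932: Mon/Mon  1933: Wed/Tue  1934: Thu/Wed  1935: Fri/Thu ✓  1936: Sat/Sat  1937: Mon/Sun  1938: Tue/Mon  1939: Wed/Tue  1940: Thu/Thu  1941: Sat/Fri  1942: Sun/Sat  1943: Mon/Sun  1944: Tue/Tue  …(28 more)…  1973: Thu/Wed  1974: Fri/Thu ✓  1975: Sat/Fri  1976: Sun/Sun  1977: Tue/Mon  1978: Wed/Tue  1979: Thu/Wed  1980: Fri/Fri  1981: Sun/Sat  1982: Mon/Sun  1983: Tue/Mon  1984: Wed/Wed  1985: Fri/Thu ✓  1986: Sat/Fri
Both conditions hold in: 1935, 1946, 1957, 1963, 1974, 1985 — 6.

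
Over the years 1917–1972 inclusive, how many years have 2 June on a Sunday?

Track 2 June's weekday year by year (advancing +1, or +2 across a Feb 29):
  1917: Sat  1918: Sun (+1) ✓  1919: Mon (+1)  1920: Wed (+2)  1921: Thu (+1)
  1922: Fri (+1)  1923: Sat (+1)  1924: Mon (+2)  1925: Tue (+1)  1926: Wed (+1)
  1927: Thu (+1)  1928: Sat (+2)  1929: Sun (+1) ✓  1930: Mon (+1)  … (28 more years) …
  1959: Tue (+1)  1960: Thu (+2)  1961: Fri (+1)  1962: Sat (+1)  1963: Sun (+1) ✓
  1964: Tue (+2)  1965: Wed (+1)  1966: Thu (+1)  1967: Fri (+1)  1968: Sun (+2) ✓
  1969: Mon (+1)  1970: Tue (+1)  1971: Wed (+1)  1972: Fri (+2)
Sunday years: 1918, 1929, 1935, 1940, 1946, 1957, 1963, 1968 — 8 in total.

8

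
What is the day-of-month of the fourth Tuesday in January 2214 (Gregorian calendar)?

25

January 1, 2214 is a Saturday, so the first Tuesday is the 4th.
The fourth Tuesday is 4 + 21 = 25.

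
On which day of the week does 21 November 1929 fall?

January 1, 1929 is a Tuesday.
November 21 is day 325 of the year, i.e. 324 days after Jan 1.
324 mod 7 = 2, so advance 2 weekdays from Tuesday: Thursday.

Thursday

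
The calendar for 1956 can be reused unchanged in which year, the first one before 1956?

Two years share a calendar iff Jan 1 falls on the same weekday and both are leap or both are common. 1956: Jan 1 is Sunday, leap year.
1955: Jan 1 Saturday, common
1954: Jan 1 Friday, common
1953: Jan 1 Thursday, common
1952: Jan 1 Tuesday, leap
1951: Jan 1 Monday, common
1950: Jan 1 Sunday, common
1949: Jan 1 Saturday, common
1948: Jan 1 Thursday, leap
1947: Jan 1 Wednesday, common
1946: Jan 1 Tuesday, common
1945: Jan 1 Monday, common
1944: Jan 1 Saturday, leap
1943: Jan 1 Friday, common
1942: Jan 1 Thursday, common
1941: Jan 1 Wednesday, common
1940: Jan 1 Monday, leap
1939: Jan 1 Sunday, common
1938: Jan 1 Saturday, common
1937: Jan 1 Friday, common
1936: Jan 1 Wednesday, leap
1935: Jan 1 Tuesday, common
1934: Jan 1 Monday, common
1933: Jan 1 Sunday, common
1932: Jan 1 Friday, leap
1931: Jan 1 Thursday, common
1930: Jan 1 Wednesday, common
1929: Jan 1 Tuesday, common
1928: Jan 1 Sunday, leap
1928 matches on both conditions.

1928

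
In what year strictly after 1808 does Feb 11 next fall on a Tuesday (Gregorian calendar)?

1812

From one year to the next, a fixed date's weekday advances by 1, or by 2 when a Feb 29 lies between the two dates.
1808: February 11 is Thursday.
1809: Saturday (+2)
1810: Sunday (+1)
1811: Monday (+1)
1812: Tuesday (+1)
Feb 11 falls on a Tuesday in 1812.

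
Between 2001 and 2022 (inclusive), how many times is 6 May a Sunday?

Track 6 May's weekday year by year (advancing +1, or +2 across a Feb 29):
  2001: Sun ✓  2002: Mon (+1)  2003: Tue (+1)  2004: Thu (+2)  2005: Fri (+1)
  2006: Sat (+1)  2007: Sun (+1) ✓  2008: Tue (+2)  2009: Wed (+1)  2010: Thu (+1)
  2011: Fri (+1)  2012: Sun (+2) ✓  2013: Mon (+1)  2014: Tue (+1)  2015: Wed (+1)
  2016: Fri (+2)  2017: Sat (+1)  2018: Sun (+1) ✓  2019: Mon (+1)  2020: Wed (+2)
  2021: Thu (+1)  2022: Fri (+1)
Sunday years: 2001, 2007, 2012, 2018 — 4 in total.

4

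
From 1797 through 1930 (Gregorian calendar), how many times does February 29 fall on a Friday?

Leap years in 1797–1930: 31 of them.
Feb 29 weekday advances by 5 (mod 7) from one leap year to the next four years later (or differs when a century non-leap intervenes).
Leap-day weekdays: 1804:Wed 1808:Mon 1812:Sat 1816:Thu 1820:Tue 1824:Sun 1828:Fri✓ 1832:Wed 1836:Mon 1840:Sat 1844:Thu 1848:Tue 1852:Sun …(5 more)… 1876:Tue 1880:Sun 1884:Fri✓ 1888:Wed 1892:Mon 1896:Sat 1904:Mon 1908:Sat 1912:Thu 1916:Tue 1920:Sun 1924:Fri✓ 1928:Wed
Friday: 1828, 1856, 1884, 1924 → 4.

4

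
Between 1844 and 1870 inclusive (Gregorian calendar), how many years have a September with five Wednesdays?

8

September has 30 days; it has five Wednesdays when Wednesday falls among the first (month-length − 28) days — i.e. when September 1 is one of Wednesday/Tuesday.
September 1 by year: 1844:Sun 1845:Mon 1846:Tue✓ 1847:Wed✓ 1848:Fri 1849:Sat 1850:Sun 1851:Mon 1852:Wed✓ 1853:Thu 1854:Fri 1855:Sat 1856:Mon 1857:Tue✓ 1858:Wed✓ 1859:Thu 1860:Sat 1861:Sun 1862:Mon 1863:Tue✓ 1864:Thu 1865:Fri 1866:Sat 1867:Sun 1868:Tue✓ 1869:Wed✓ 1870:Thu
Years with five Wednesdays: 1846, 1847, 1852, 1857, 1858, 1863, 1868, 1869 → 8.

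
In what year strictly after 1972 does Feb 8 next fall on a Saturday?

From one year to the next, a fixed date's weekday advances by 1, or by 2 when a Feb 29 lies between the two dates.
1972: February 8 is Tuesday.
1973: Thursday (+2)
1974: Friday (+1)
1975: Saturday (+1)
Feb 8 falls on a Saturday in 1975.

1975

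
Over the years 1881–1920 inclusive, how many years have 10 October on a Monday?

6

Track 10 October's weekday year by year (advancing +1, or +2 across a Feb 29):
  1881: Mon ✓  1882: Tue (+1)  1883: Wed (+1)  1884: Fri (+2)  1885: Sat (+1)
  1886: Sun (+1)  1887: Mon (+1) ✓  1888: Wed (+2)  1889: Thu (+1)  1890: Fri (+1)
  1891: Sat (+1)  1892: Mon (+2) ✓  1893: Tue (+1)  1894: Wed (+1)  … (12 more years) …
  1907: Thu (+1)  1908: Sat (+2)  1909: Sun (+1)  1910: Mon (+1) ✓  1911: Tue (+1)
  1912: Thu (+2)  1913: Fri (+1)  1914: Sat (+1)  1915: Sun (+1)  1916: Tue (+2)
  1917: Wed (+1)  1918: Thu (+1)  1919: Fri (+1)  1920: Sun (+2)
Monday years: 1881, 1887, 1892, 1898, 1904, 1910 — 6 in total.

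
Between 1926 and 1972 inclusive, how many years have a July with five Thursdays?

July has 31 days; it has five Thursdays when Thursday falls among the first (month-length − 28) days — i.e. when July 1 is one of Thursday/Wednesday/Tuesday.
July 1 by year: 1926:Thu✓ 1927:Fri 1928:Sun 1929:Mon 1930:Tue✓ 1931:Wed✓ 1932:Fri 1933:Sat 1934:Sun 1935:Mon 1936:Wed✓ 1937:Thu✓ 1938:Fri 1939:Sat 1940:Mon …(17 more)… 1958:Tue✓ 1959:Wed✓ 1960:Fri 1961:Sat 1962:Sun 1963:Mon 1964:Wed✓ 1965:Thu✓ 1966:Fri 1967:Sat 1968:Mon 1969:Tue✓ 1970:Wed✓ 1971:Thu✓ 1972:Sat
Years with five Thursdays: 1926, 1930, 1931, 1936, 1937, 1941, 1942, 1943, 1947, 1948, 1952, 1953, 1954, 1958, 1959, 1964, 1965, 1969, 1970, 1971 → 20.

20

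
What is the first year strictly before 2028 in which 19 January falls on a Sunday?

2025

From one year to the next, a fixed date's weekday advances by 1, or by 2 when a Feb 29 lies between the two dates.
2028: January 19 is Wednesday.
2027: Tuesday (−1)
2026: Monday (−1)
2025: Sunday (−1)
19 January falls on a Sunday in 2025.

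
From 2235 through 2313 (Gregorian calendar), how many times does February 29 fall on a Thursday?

Leap years in 2235–2313: 19 of them.
Feb 29 weekday advances by 5 (mod 7) from one leap year to the next four years later (or differs when a century non-leap intervenes).
Leap-day weekdays: 2236:Mon 2240:Sat 2244:Thu✓ 2248:Tue 2252:Sun 2256:Fri 2260:Wed 2264:Mon 2268:Sat 2272:Thu✓ 2276:Tue 2280:Sun 2284:Fri 2288:Wed 2292:Mon 2296:Sat 2304:Mon 2308:Sat 2312:Thu✓
Thursday: 2244, 2272, 2312 → 3.

3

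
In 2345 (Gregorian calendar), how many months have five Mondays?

5

A month of length L has five Mondays iff its first Monday is on day ≤ L−28 (so day 1–3 in a 31-day month, 1–2 in a 30-day month, day 1 in a leap February).
Checking each month of 2345: Jan starts Mon (31d) ✓; Feb starts Thu (28d); Mar starts Thu (31d); Apr starts Sun (30d) ✓; May starts Tue (31d); Jun starts Fri (30d); Jul starts Sun (31d) ✓; Aug starts Wed (31d); Sep starts Sat (30d); Oct starts Mon (31d) ✓; Nov starts Thu (30d); Dec starts Sat (31d) ✓.
Five-Monday months: January, April, July, October, December → 5.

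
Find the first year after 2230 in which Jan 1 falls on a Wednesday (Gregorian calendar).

2234

Jan 1 advances by 2 weekdays after a leap year and by 1 after a common year.
2230: Jan 1 is Friday.
2231: Saturday
2232: Sunday (leap)
2233: Tuesday
2234: Wednesday
2234 begins on a Wednesday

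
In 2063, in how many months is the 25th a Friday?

1

Check the 25th of each month of 2063: Jan 25: Thu, Feb 25: Sun, Mar 25: Sun, Apr 25: Wed, May 25: Fri, Jun 25: Mon, Jul 25: Wed, Aug 25: Sat, Sep 25: Tue, Oct 25: Thu, Nov 25: Sun, Dec 25: Tue.
Friday occurs in May — 1 month.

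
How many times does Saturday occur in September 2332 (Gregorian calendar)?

September 2332 has 30 days and begins on Thursday.
The first Saturday is September 3.
Saturdays fall on 3, 10, 17, 24 — that's 4.

4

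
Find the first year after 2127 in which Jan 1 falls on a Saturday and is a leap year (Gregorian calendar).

Jan 1 advances by 2 weekdays after a leap year and by 1 after a common year.
2127: Jan 1 is Wednesday.
2128: Thursday (leap)
2129: Saturday
2130: Sunday
2131: Monday
2132: Tuesday (leap)
2133: Thursday
2134: Friday
2135: Saturday
2136: Sunday (leap)
2137: Tuesday
2138: Wednesday
2139: Thursday
2140: Friday (leap)
2141: Sunday
2142: Monday
2143: Tuesday
2144: Wednesday (leap)
2145: Friday
2146: Saturday
2147: Sunday
2148: Monday (leap)
2149: Wednesday
2150: Thursday
2151: Friday
2152: Saturday (leap)
2152 begins on a Saturday and is a leap year.

2152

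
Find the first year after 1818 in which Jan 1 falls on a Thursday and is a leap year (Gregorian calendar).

1824

Jan 1 advances by 2 weekdays after a leap year and by 1 after a common year.
1818: Jan 1 is Thursday.
1819: Friday
1820: Saturday (leap)
1821: Monday
1822: Tuesday
1823: Wednesday
1824: Thursday (leap)
1824 begins on a Thursday and is a leap year.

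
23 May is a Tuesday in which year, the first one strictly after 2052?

2056

From one year to the next, a fixed date's weekday advances by 1, or by 2 when a Feb 29 lies between the two dates.
2052: May 23 is Thursday.
2053: Friday (+1)
2054: Saturday (+1)
2055: Sunday (+1)
2056: Tuesday (+2)
23 May falls on a Tuesday in 2056.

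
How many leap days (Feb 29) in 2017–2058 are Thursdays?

Leap years in 2017–2058: 10 of them.
Feb 29 weekday advances by 5 (mod 7) from one leap year to the next four years later (or differs when a century non-leap intervenes).
Leap-day weekdays: 2020:Sat 2024:Thu✓ 2028:Tue 2032:Sun 2036:Fri 2040:Wed 2044:Mon 2048:Sat 2052:Thu✓ 2056:Tue
Thursday: 2024, 2052 → 2.

2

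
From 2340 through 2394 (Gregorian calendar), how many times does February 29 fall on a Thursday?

2

Leap years in 2340–2394: 14 of them.
Feb 29 weekday advances by 5 (mod 7) from one leap year to the next four years later (or differs when a century non-leap intervenes).
Leap-day weekdays: 2340:Thu✓ 2344:Tue 2348:Sun 2352:Fri 2356:Wed 2360:Mon 2364:Sat 2368:Thu✓ 2372:Tue 2376:Sun 2380:Fri 2384:Wed 2388:Mon 2392:Sat
Thursday: 2340, 2368 → 2.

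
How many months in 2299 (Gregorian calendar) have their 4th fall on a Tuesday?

2

Check the 4th of each month of 2299: Jan 4: Wed, Feb 4: Sat, Mar 4: Sat, Apr 4: Tue, May 4: Thu, Jun 4: Sun, Jul 4: Tue, Aug 4: Fri, Sep 4: Mon, Oct 4: Wed, Nov 4: Sat, Dec 4: Mon.
Tuesday occurs in April, July — 2 months.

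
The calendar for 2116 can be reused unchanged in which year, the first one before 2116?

2076

Two years share a calendar iff Jan 1 falls on the same weekday and both are leap or both are common. 2116: Jan 1 is Wednesday, leap year.
2115: Jan 1 Tuesday, common
2114: Jan 1 Monday, common
2113: Jan 1 Sunday, common
2112: Jan 1 Friday, leap
2111: Jan 1 Thursday, common
2110: Jan 1 Wednesday, common
2109: Jan 1 Tuesday, common
2108: Jan 1 Sunday, leap
2107: Jan 1 Saturday, common
2106: Jan 1 Friday, common
2105: Jan 1 Thursday, common
2104: Jan 1 Tuesday, leap
2103: Jan 1 Monday, common
2102: Jan 1 Sunday, common
2101: Jan 1 Saturday, common
2100: Jan 1 Friday, common
2099: Jan 1 Thursday, common
2098: Jan 1 Wednesday, common
2097: Jan 1 Tuesday, common
2096: Jan 1 Sunday, leap
2095: Jan 1 Saturday, common
2094: Jan 1 Friday, common
2093: Jan 1 Thursday, common
2092: Jan 1 Tuesday, leap
2091: Jan 1 Monday, common
2090: Jan 1 Sunday, common
2089: Jan 1 Saturday, common
2088: Jan 1 Thursday, leap
2087: Jan 1 Wednesday, common
2086: Jan 1 Tuesday, common
2085: Jan 1 Monday, common
2084: Jan 1 Saturday, leap
2083: Jan 1 Friday, common
2082: Jan 1 Thursday, common
2081: Jan 1 Wednesday, common
2080: Jan 1 Monday, leap
2079: Jan 1 Sunday, common
2078: Jan 1 Saturday, common
2077: Jan 1 Friday, common
2076: Jan 1 Wednesday, leap
2076 matches on both conditions.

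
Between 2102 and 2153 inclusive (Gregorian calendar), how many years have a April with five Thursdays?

15

April has 30 days; it has five Thursdays when Thursday falls among the first (month-length − 28) days — i.e. when April 1 is one of Thursday/Wednesday.
April 1 by year: 2102:Sat 2103:Sun 2104:Tue 2105:Wed✓ 2106:Thu✓ 2107:Fri 2108:Sun 2109:Mon 2110:Tue 2111:Wed✓ 2112:Fri 2113:Sat 2114:Sun 2115:Mon 2116:Wed✓ …(22 more)… 2139:Wed✓ 2140:Fri 2141:Sat 2142:Sun 2143:Mon 2144:Wed✓ 2145:Thu✓ 2146:Fri 2147:Sat 2148:Mon 2149:Tue 2150:Wed✓ 2151:Thu✓ 2152:Sat 2153:Sun
Years with five Thursdays: 2105, 2106, 2111, 2116, 2117, 2122, 2123, 2128, 2133, 2134, 2139, 2144, 2145, 2150, 2151 → 15.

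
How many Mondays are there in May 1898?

5

May 1898 has 31 days and begins on Sunday.
The first Monday is May 2.
Mondays fall on 2, 9, 16, 23, 30 — that's 5.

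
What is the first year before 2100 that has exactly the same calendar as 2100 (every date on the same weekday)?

2094

Two years share a calendar iff Jan 1 falls on the same weekday and both are leap or both are common. 2100: Jan 1 is Friday, common year.
2099: Jan 1 Thursday, common
2098: Jan 1 Wednesday, common
2097: Jan 1 Tuesday, common
2096: Jan 1 Sunday, leap
2095: Jan 1 Saturday, common
2094: Jan 1 Friday, common
2094 matches on both conditions.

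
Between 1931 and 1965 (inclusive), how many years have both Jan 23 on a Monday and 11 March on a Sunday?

1

Check each year's weekday for Jan 23 and 11 March:
  1931: Fri/Wed  1932: Sat/Fri  1933: Mon/Sat  1934: Tue/Sun  1935: Wed/Mon  1936: Thu/Wed  1937: Sat/Thu  1938: Sun/Fri  1939: Mon/Sat  1940: Tue/Mon  1941: Thu/Tue  1942: Fri/Wed  1943: Sat/Thu  1944: Sun/Sat  …(7 more)…  1952: Wed/Tue  1953: Fri/Wed  1954: Sat/Thu  1955: Sun/Fri  1956: Mon/Sun ✓  1957: Wed/Mon  1958: Thu/Tue  1959: Fri/Wed  1960: Sat/Fri  1961: Mon/Sat  1962: Tue/Sun  1963: Wed/Mon  1964: Thu/Wed  1965: Sat/Thu
Both conditions hold in: 1956 — 1.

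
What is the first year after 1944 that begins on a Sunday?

Jan 1 advances by 2 weekdays after a leap year and by 1 after a common year.
1944: Jan 1 is Saturday (leap).
1945: Monday
1946: Tuesday
1947: Wednesday
1948: Thursday (leap)
1949: Saturday
1950: Sunday
1950 begins on a Sunday

1950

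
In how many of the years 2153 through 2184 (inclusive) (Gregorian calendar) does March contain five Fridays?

March has 31 days; it has five Fridays when Friday falls among the first (month-length − 28) days — i.e. when March 1 is one of Friday/Thursday/Wednesday.
March 1 by year: 2153:Thu✓ 2154:Fri✓ 2155:Sat 2156:Mon 2157:Tue 2158:Wed✓ 2159:Thu✓ 2160:Sat 2161:Sun 2162:Mon 2163:Tue 2164:Thu✓ 2165:Fri✓ 2166:Sat 2167:Sun 2168:Tue 2169:Wed✓ 2170:Thu✓ 2171:Fri✓ 2172:Sun 2173:Mon 2174:Tue 2175:Wed✓ 2176:Fri✓ 2177:Sat 2178:Sun 2179:Mon 2180:Wed✓ 2181:Thu✓ 2182:Fri✓ 2183:Sat 2184:Mon
Years with five Fridays: 2153, 2154, 2158, 2159, 2164, 2165, 2169, 2170, 2171, 2175, 2176, 2180, 2181, 2182 → 14.

14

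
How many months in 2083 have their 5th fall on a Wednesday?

Check the 5th of each month of 2083: Jan 5: Tue, Feb 5: Fri, Mar 5: Fri, Apr 5: Mon, May 5: Wed, Jun 5: Sat, Jul 5: Mon, Aug 5: Thu, Sep 5: Sun, Oct 5: Tue, Nov 5: Fri, Dec 5: Sun.
Wednesday occurs in May — 1 month.

1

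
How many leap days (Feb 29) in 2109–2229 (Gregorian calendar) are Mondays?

Leap years in 2109–2229: 29 of them.
Feb 29 weekday advances by 5 (mod 7) from one leap year to the next four years later (or differs when a century non-leap intervenes).
Leap-day weekdays: 2112:Mon✓ 2116:Sat 2120:Thu 2124:Tue 2128:Sun 2132:Fri 2136:Wed 2140:Mon✓ 2144:Sat 2148:Thu 2152:Tue 2156:Sun 2160:Fri …(3 more)… 2176:Thu 2180:Tue 2184:Sun 2188:Fri 2192:Wed 2196:Mon✓ 2204:Wed 2208:Mon✓ 2212:Sat 2216:Thu 2220:Tue 2224:Sun 2228:Fri
Monday: 2112, 2140, 2168, 2196, 2208 → 5.

5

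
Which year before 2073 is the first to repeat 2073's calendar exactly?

2062

Two years share a calendar iff Jan 1 falls on the same weekday and both are leap or both are common. 2073: Jan 1 is Sunday, common year.
2072: Jan 1 Friday, leap
2071: Jan 1 Thursday, common
2070: Jan 1 Wednesday, common
2069: Jan 1 Tuesday, common
2068: Jan 1 Sunday, leap
2067: Jan 1 Saturday, common
2066: Jan 1 Friday, common
2065: Jan 1 Thursday, common
2064: Jan 1 Tuesday, leap
2063: Jan 1 Monday, common
2062: Jan 1 Sunday, common
2062 matches on both conditions.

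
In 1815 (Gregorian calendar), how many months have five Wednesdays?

A month of length L has five Wednesdays iff its first Wednesday is on day ≤ L−28 (so day 1–3 in a 31-day month, 1–2 in a 30-day month, day 1 in a leap February).
Checking each month of 1815: Jan starts Sun (31d); Feb starts Wed (28d); Mar starts Wed (31d) ✓; Apr starts Sat (30d); May starts Mon (31d) ✓; Jun starts Thu (30d); Jul starts Sat (31d); Aug starts Tue (31d) ✓; Sep starts Fri (30d); Oct starts Sun (31d); Nov starts Wed (30d) ✓; Dec starts Fri (31d).
Five-Wednesday months: March, May, August, November → 4.

4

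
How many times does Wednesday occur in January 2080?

5

January 2080 has 31 days and begins on Monday.
The first Wednesday is January 3.
Wednesdays fall on 3, 10, 17, 24, 31 — that's 5.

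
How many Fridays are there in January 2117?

January 2117 has 31 days and begins on Friday.
The first Friday is January 1.
Fridays fall on 1, 8, 15, 22, 29 — that's 5.

5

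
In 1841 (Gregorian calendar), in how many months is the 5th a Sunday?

Check the 5th of each month of 1841: Jan 5: Tue, Feb 5: Fri, Mar 5: Fri, Apr 5: Mon, May 5: Wed, Jun 5: Sat, Jul 5: Mon, Aug 5: Thu, Sep 5: Sun, Oct 5: Tue, Nov 5: Fri, Dec 5: Sun.
Sunday occurs in September, December — 2 months.

2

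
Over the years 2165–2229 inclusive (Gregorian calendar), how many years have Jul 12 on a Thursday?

Track Jul 12's weekday year by year (advancing +1, or +2 across a Feb 29):
  2165: Fri  2166: Sat (+1)  2167: Sun (+1)  2168: Tue (+2)  2169: Wed (+1)
  2170: Thu (+1) ✓  2171: Fri (+1)  2172: Sun (+2)  2173: Mon (+1)  2174: Tue (+1)
  2175: Wed (+1)  2176: Fri (+2)  2177: Sat (+1)  2178: Sun (+1)  … (37 more years) …
  2216: Fri (+2)  2217: Sat (+1)  2218: Sun (+1)  2219: Mon (+1)  2220: Wed (+2)
  2221: Thu (+1) ✓  2222: Fri (+1)  2223: Sat (+1)  2224: Mon (+2)  2225: Tue (+1)
  2226: Wed (+1)  2227: Thu (+1) ✓  2228: Sat (+2)  2229: Sun (+1)
Thursday years: 2170, 2181, 2187, 2192, 2198, 2204, 2210, 2221, 2227 — 9 in total.

9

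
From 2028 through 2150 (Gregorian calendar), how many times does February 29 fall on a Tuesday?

Leap years in 2028–2150: 30 of them.
Feb 29 weekday advances by 5 (mod 7) from one leap year to the next four years later (or differs when a century non-leap intervenes).
Leap-day weekdays: 2028:Tue✓ 2032:Sun 2036:Fri 2040:Wed 2044:Mon 2048:Sat 2052:Thu 2056:Tue✓ 2060:Sun 2064:Fri 2068:Wed 2072:Mon 2076:Sat …(4 more)… 2096:Wed 2104:Fri 2108:Wed 2112:Mon 2116:Sat 2120:Thu 2124:Tue✓ 2128:Sun 2132:Fri 2136:Wed 2140:Mon 2144:Sat 2148:Thu
Tuesday: 2028, 2056, 2084, 2124 → 4.

4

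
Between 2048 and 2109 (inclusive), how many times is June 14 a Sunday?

Track June 14's weekday year by year (advancing +1, or +2 across a Feb 29):
  2048: Sun ✓  2049: Mon (+1)  2050: Tue (+1)  2051: Wed (+1)  2052: Fri (+2)
  2053: Sat (+1)  2054: Sun (+1) ✓  2055: Mon (+1)  2056: Wed (+2)  2057: Thu (+1)
  2058: Fri (+1)  2059: Sat (+1)  2060: Mon (+2)  2061: Tue (+1)  … (34 more years) …
  2096: Thu (+2)  2097: Fri (+1)  2098: Sat (+1)  2099: Sun (+1) ✓  2100: Mon (+1)
  2101: Tue (+1)  2102: Wed (+1)  2103: Thu (+1)  2104: Sat (+2)  2105: Sun (+1) ✓
  2106: Mon (+1)  2107: Tue (+1)  2108: Thu (+2)  2109: Fri (+1)
Sunday years: 2048, 2054, 2065, 2071, 2076, 2082, 2093, 2099, 2105 — 9 in total.

9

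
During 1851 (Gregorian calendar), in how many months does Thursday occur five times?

A month of length L has five Thursdays iff its first Thursday is on day ≤ L−28 (so day 1–3 in a 31-day month, 1–2 in a 30-day month, day 1 in a leap February).
Checking each month of 1851: Jan starts Wed (31d) ✓; Feb starts Sat (28d); Mar starts Sat (31d); Apr starts Tue (30d); May starts Thu (31d) ✓; Jun starts Sun (30d); Jul starts Tue (31d) ✓; Aug starts Fri (31d); Sep starts Mon (30d); Oct starts Wed (31d) ✓; Nov starts Sat (30d); Dec starts Mon (31d).
Five-Thursday months: January, May, July, October → 4.

4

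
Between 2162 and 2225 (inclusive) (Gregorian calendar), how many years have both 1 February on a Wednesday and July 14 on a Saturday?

Check each year's weekday for 1 February and July 14:
  2162: Mon/Wed  2163: Tue/Thu  2164: Wed/Sat ✓  2165: Fri/Sun  2166: Sat/Mon  2167: Sun/Tue  2168: Mon/Thu  2169: Wed/Fri  2170: Thu/Sat  2171: Fri/Sun  2172: Sat/Tue  2173: Mon/Wed  2174: Tue/Thu  2175: Wed/Fri  …(36 more)…  2212: Sat/Tue  2213: Mon/Wed  2214: Tue/Thu  2215: Wed/Fri  2216: Thu/Sun  2217: Sat/Mon  2218: Sun/Tue  2219: Mon/Wed  2220: Tue/Fri  2221: Thu/Sat  2222: Fri/Sun  2223: Sat/Mon  2224: Sun/Wed  2225: Tue/Thu
Both conditions hold in: 2164, 2192, 2204 — 3.

3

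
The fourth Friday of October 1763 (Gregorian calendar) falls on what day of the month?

October 1, 1763 is a Saturday, so the first Friday is the 7th.
The fourth Friday is 7 + 21 = 28.

28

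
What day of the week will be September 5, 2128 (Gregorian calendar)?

January 1, 2128 is a Thursday.
September 5 is day 249 of the year, i.e. 248 days after Jan 1.
248 mod 7 = 3, so advance 3 weekdays from Thursday: Sunday.

Sunday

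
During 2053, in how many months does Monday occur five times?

A month of length L has five Mondays iff its first Monday is on day ≤ L−28 (so day 1–3 in a 31-day month, 1–2 in a 30-day month, day 1 in a leap February).
Checking each month of 2053: Jan starts Wed (31d); Feb starts Sat (28d); Mar starts Sat (31d) ✓; Apr starts Tue (30d); May starts Thu (31d); Jun starts Sun (30d) ✓; Jul starts Tue (31d); Aug starts Fri (31d); Sep starts Mon (30d) ✓; Oct starts Wed (31d); Nov starts Sat (30d); Dec starts Mon (31d) ✓.
Five-Monday months: March, June, September, December → 4.

4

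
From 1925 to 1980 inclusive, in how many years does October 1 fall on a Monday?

Track October 1's weekday year by year (advancing +1, or +2 across a Feb 29):
  1925: Thu  1926: Fri (+1)  1927: Sat (+1)  1928: Mon (+2) ✓  1929: Tue (+1)
  1930: Wed (+1)  1931: Thu (+1)  1932: Sat (+2)  1933: Sun (+1)  1934: Mon (+1) ✓
  1935: Tue (+1)  1936: Thu (+2)  1937: Fri (+1)  1938: Sat (+1)  … (28 more years) …
  1967: Sun (+1)  1968: Tue (+2)  1969: Wed (+1)  1970: Thu (+1)  1971: Fri (+1)
  1972: Sun (+2)  1973: Mon (+1) ✓  1974: Tue (+1)  1975: Wed (+1)  1976: Fri (+2)
  1977: Sat (+1)  1978: Sun (+1)  1979: Mon (+1) ✓  1980: Wed (+2)
Monday years: 1928, 1934, 1945, 1951, 1956, 1962, 1973, 1979 — 8 in total.

8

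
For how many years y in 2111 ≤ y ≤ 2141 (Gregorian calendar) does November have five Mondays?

9

November has 30 days; it has five Mondays when Monday falls among the first (month-length − 28) days — i.e. when November 1 is one of Monday/Sunday.
November 1 by year: 2111:Sun✓ 2112:Tue 2113:Wed 2114:Thu 2115:Fri 2116:Sun✓ 2117:Mon✓ 2118:Tue 2119:Wed 2120:Fri 2121:Sat 2122:Sun✓ 2123:Mon✓ 2124:Wed 2125:Thu 2126:Fri 2127:Sat 2128:Mon✓ 2129:Tue 2130:Wed 2131:Thu 2132:Sat 2133:Sun✓ 2134:Mon✓ 2135:Tue 2136:Thu 2137:Fri 2138:Sat 2139:Sun✓ 2140:Tue 2141:Wed
Years with five Mondays: 2111, 2116, 2117, 2122, 2123, 2128, 2133, 2134, 2139 → 9.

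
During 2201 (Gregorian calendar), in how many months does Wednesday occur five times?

4

A month of length L has five Wednesdays iff its first Wednesday is on day ≤ L−28 (so day 1–3 in a 31-day month, 1–2 in a 30-day month, day 1 in a leap February).
Checking each month of 2201: Jan starts Thu (31d); Feb starts Sun (28d); Mar starts Sun (31d); Apr starts Wed (30d) ✓; May starts Fri (31d); Jun starts Mon (30d); Jul starts Wed (31d) ✓; Aug starts Sat (31d); Sep starts Tue (30d) ✓; Oct starts Thu (31d); Nov starts Sun (30d); Dec starts Tue (31d) ✓.
Five-Wednesday months: April, July, September, December → 4.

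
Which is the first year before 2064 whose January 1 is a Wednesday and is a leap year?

Jan 1 advances by 2 weekdays after a leap year and by 1 after a common year.
2064: Jan 1 is Tuesday (leap).
2063: Monday
2062: Sunday
2061: Saturday
2060: Thursday (leap)
2059: Wednesday
2058: Tuesday
2057: Monday
2056: Saturday (leap)
2055: Friday
2054: Thursday
2053: Wednesday
2052: Monday (leap)
2051: Sunday
2050: Saturday
2049: Friday
2048: Wednesday (leap)
2048 begins on a Wednesday and is a leap year.

2048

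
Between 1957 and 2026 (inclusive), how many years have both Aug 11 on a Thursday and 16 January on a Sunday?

7

Check each year's weekday for Aug 11 and 16 January:
  1957: Sun/Wed  1958: Mon/Thu  1959: Tue/Fri  1960: Thu/Sat  1961: Fri/Mon  1962: Sat/Tue  1963: Sun/Wed  1964: Tue/Thu  1965: Wed/Sat  1966: Thu/Sun ✓  1967: Fri/Mon  1968: Sun/Tue  1969: Mon/Thu  1970: Tue/Fri  …(42 more)…  2013: Sun/Wed  2014: Mon/Thu  2015: Tue/Fri  2016: Thu/Sat  2017: Fri/Mon  2018: Sat/Tue  2019: Sun/Wed  2020: Tue/Thu  2021: Wed/Sat  2022: Thu/Sun ✓  2023: Fri/Mon  2024: Sun/Tue  2025: Mon/Thu  2026: Tue/Fri
Both conditions hold in: 1966, 1977, 1983, 1994, 2005, 2011, 2022 — 7.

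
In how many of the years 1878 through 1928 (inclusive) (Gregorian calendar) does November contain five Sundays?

November has 30 days; it has five Sundays when Sunday falls among the first (month-length − 28) days — i.e. when November 1 is one of Sunday/Saturday.
November 1 by year: 1878:Fri 1879:Sat✓ 1880:Mon 1881:Tue 1882:Wed 1883:Thu 1884:Sat✓ 1885:Sun✓ 1886:Mon 1887:Tue 1888:Thu 1889:Fri 1890:Sat✓ 1891:Sun✓ 1892:Tue …(21 more)… 1914:Sun✓ 1915:Mon 1916:Wed 1917:Thu 1918:Fri 1919:Sat✓ 1920:Mon 1921:Tue 1922:Wed 1923:Thu 1924:Sat✓ 1925:Sun✓ 1926:Mon 1927:Tue 1928:Thu
Years with five Sundays: 1879, 1884, 1885, 1890, 1891, 1896, 1902, 1903, 1908, 1913, 1914, 1919, 1924, 1925 → 14.

14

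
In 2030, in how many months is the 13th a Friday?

Check the 13th of each month of 2030: Jan 13: Sun, Feb 13: Wed, Mar 13: Wed, Apr 13: Sat, May 13: Mon, Jun 13: Thu, Jul 13: Sat, Aug 13: Tue, Sep 13: Fri, Oct 13: Sun, Nov 13: Wed, Dec 13: Fri.
Friday occurs in September, December — 2 months.

2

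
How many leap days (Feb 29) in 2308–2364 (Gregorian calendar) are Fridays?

Leap years in 2308–2364: 15 of them.
Feb 29 weekday advances by 5 (mod 7) from one leap year to the next four years later (or differs when a century non-leap intervenes).
Leap-day weekdays: 2308:Sat 2312:Thu 2316:Tue 2320:Sun 2324:Fri✓ 2328:Wed 2332:Mon 2336:Sat 2340:Thu 2344:Tue 2348:Sun 2352:Fri✓ 2356:Wed 2360:Mon 2364:Sat
Friday: 2324, 2352 → 2.

2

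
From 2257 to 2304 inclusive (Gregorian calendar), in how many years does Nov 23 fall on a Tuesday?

Track Nov 23's weekday year by year (advancing +1, or +2 across a Feb 29):
  2257: Mon  2258: Tue (+1) ✓  2259: Wed (+1)  2260: Fri (+2)  2261: Sat (+1)
  2262: Sun (+1)  2263: Mon (+1)  2264: Wed (+2)  2265: Thu (+1)  2266: Fri (+1)
  2267: Sat (+1)  2268: Mon (+2)  2269: Tue (+1) ✓  2270: Wed (+1)  … (20 more years) …
  2291: Mon (+1)  2292: Wed (+2)  2293: Thu (+1)  2294: Fri (+1)  2295: Sat (+1)
  2296: Mon (+2)  2297: Tue (+1) ✓  2298: Wed (+1)  2299: Thu (+1)  2300: Fri (+1)
  2301: Sat (+1)  2302: Sun (+1)  2303: Mon (+1)  2304: Wed (+2)
Tuesday years: 2258, 2269, 2275, 2280, 2286, 2297 — 6 in total.

6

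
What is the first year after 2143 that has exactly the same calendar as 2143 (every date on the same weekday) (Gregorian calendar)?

Two years share a calendar iff Jan 1 falls on the same weekday and both are leap or both are common. 2143: Jan 1 is Tuesday, common year.
2144: Jan 1 Wednesday, leap
2145: Jan 1 Friday, common
2146: Jan 1 Saturday, common
2147: Jan 1 Sunday, common
2148: Jan 1 Monday, leap
2149: Jan 1 Wednesday, common
2150: Jan 1 Thursday, common
2151: Jan 1 Friday, common
2152: Jan 1 Saturday, leap
2153: Jan 1 Monday, common
2154: Jan 1 Tuesday, common
2154 matches on both conditions.

2154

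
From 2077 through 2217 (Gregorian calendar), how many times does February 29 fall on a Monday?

Leap years in 2077–2217: 33 of them.
Feb 29 weekday advances by 5 (mod 7) from one leap year to the next four years later (or differs when a century non-leap intervenes).
Leap-day weekdays: 2080:Thu 2084:Tue 2088:Sun 2092:Fri 2096:Wed 2104:Fri 2108:Wed 2112:Mon✓ 2116:Sat 2120:Thu 2124:Tue 2128:Sun 2132:Fri …(7 more)… 2164:Wed 2168:Mon✓ 2172:Sat 2176:Thu 2180:Tue 2184:Sun 2188:Fri 2192:Wed 2196:Mon✓ 2204:Wed 2208:Mon✓ 2212:Sat 2216:Thu
Monday: 2112, 2140, 2168, 2196, 2208 → 5.

5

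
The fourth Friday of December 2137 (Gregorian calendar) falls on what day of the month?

December 1, 2137 is a Sunday, so the first Friday is the 6th.
The fourth Friday is 6 + 21 = 27.

27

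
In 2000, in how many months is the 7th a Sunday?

Check the 7th of each month of 2000: Jan 7: Fri, Feb 7: Mon, Mar 7: Tue, Apr 7: Fri, May 7: Sun, Jun 7: Wed, Jul 7: Fri, Aug 7: Mon, Sep 7: Thu, Oct 7: Sat, Nov 7: Tue, Dec 7: Thu.
Sunday occurs in May — 1 month.

1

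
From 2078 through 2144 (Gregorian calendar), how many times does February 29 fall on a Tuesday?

2

Leap years in 2078–2144: 16 of them.
Feb 29 weekday advances by 5 (mod 7) from one leap year to the next four years later (or differs when a century non-leap intervenes).
Leap-day weekdays: 2080:Thu 2084:Tue✓ 2088:Sun 2092:Fri 2096:Wed 2104:Fri 2108:Wed 2112:Mon 2116:Sat 2120:Thu 2124:Tue✓ 2128:Sun 2132:Fri 2136:Wed 2140:Mon 2144:Sat
Tuesday: 2084, 2124 → 2.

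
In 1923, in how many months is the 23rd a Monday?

Check the 23rd of each month of 1923: Jan 23: Tue, Feb 23: Fri, Mar 23: Fri, Apr 23: Mon, May 23: Wed, Jun 23: Sat, Jul 23: Mon, Aug 23: Thu, Sep 23: Sun, Oct 23: Tue, Nov 23: Fri, Dec 23: Sun.
Monday occurs in April, July — 2 months.

2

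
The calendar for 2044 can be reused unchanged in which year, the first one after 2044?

Two years share a calendar iff Jan 1 falls on the same weekday and both are leap or both are common. 2044: Jan 1 is Friday, leap year.
2045: Jan 1 Sunday, common
2046: Jan 1 Monday, common
2047: Jan 1 Tuesday, common
2048: Jan 1 Wednesday, leap
2049: Jan 1 Friday, common
2050: Jan 1 Saturday, common
2051: Jan 1 Sunday, common
2052: Jan 1 Monday, leap
2053: Jan 1 Wednesday, common
2054: Jan 1 Thursday, common
2055: Jan 1 Friday, common
2056: Jan 1 Saturday, leap
2057: Jan 1 Monday, common
2058: Jan 1 Tuesday, common
2059: Jan 1 Wednesday, common
2060: Jan 1 Thursday, leap
2061: Jan 1 Saturday, common
2062: Jan 1 Sunday, common
2063: Jan 1 Monday, common
2064: Jan 1 Tuesday, leap
2065: Jan 1 Thursday, common
2066: Jan 1 Friday, common
2067: Jan 1 Saturday, common
2068: Jan 1 Sunday, leap
2069: Jan 1 Tuesday, common
2070: Jan 1 Wednesday, common
2071: Jan 1 Thursday, common
2072: Jan 1 Friday, leap
2072 matches on both conditions.

2072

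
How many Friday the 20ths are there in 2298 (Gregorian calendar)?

1

Check the 20th of each month of 2298: Jan 20: Thu, Feb 20: Sun, Mar 20: Sun, Apr 20: Wed, May 20: Fri, Jun 20: Mon, Jul 20: Wed, Aug 20: Sat, Sep 20: Tue, Oct 20: Thu, Nov 20: Sun, Dec 20: Tue.
Friday occurs in May — 1 month.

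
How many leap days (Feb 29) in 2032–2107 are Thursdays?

2

Leap years in 2032–2107: 18 of them.
Feb 29 weekday advances by 5 (mod 7) from one leap year to the next four years later (or differs when a century non-leap intervenes).
Leap-day weekdays: 2032:Sun 2036:Fri 2040:Wed 2044:Mon 2048:Sat 2052:Thu✓ 2056:Tue 2060:Sun 2064:Fri 2068:Wed 2072:Mon 2076:Sat 2080:Thu✓ 2084:Tue 2088:Sun 2092:Fri 2096:Wed 2104:Fri
Thursday: 2052, 2080 → 2.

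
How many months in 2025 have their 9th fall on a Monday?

Check the 9th of each month of 2025: Jan 9: Thu, Feb 9: Sun, Mar 9: Sun, Apr 9: Wed, May 9: Fri, Jun 9: Mon, Jul 9: Wed, Aug 9: Sat, Sep 9: Tue, Oct 9: Thu, Nov 9: Sun, Dec 9: Tue.
Monday occurs in June — 1 month.

1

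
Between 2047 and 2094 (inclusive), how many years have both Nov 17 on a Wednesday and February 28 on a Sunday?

6

Check each year's weekday for Nov 17 and February 28:
  2047: Sun/Thu  2048: Tue/Fri  2049: Wed/Sun ✓  2050: Thu/Mon  2051: Fri/Tue  2052: Sun/Wed  2053: Mon/Fri  2054: Tue/Sat  2055: Wed/Sun ✓  2056: Fri/Mon  2057: Sat/Wed  2058: Sun/Thu  2059: Mon/Fri  2060: Wed/Sat  …(20 more)…  2081: Mon/Fri  2082: Tue/Sat  2083: Wed/Sun ✓  2084: Fri/Mon  2085: Sat/Wed  2086: Sun/Thu  2087: Mon/Fri  2088: Wed/Sat  2089: Thu/Mon  2090: Fri/Tue  2091: Sat/Wed  2092: Mon/Thu  2093: Tue/Sat  2094: Wed/Sun ✓
Both conditions hold in: 2049, 2055, 2066, 2077, 2083, 2094 — 6.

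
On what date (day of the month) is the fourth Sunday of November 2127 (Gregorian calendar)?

November 1, 2127 is a Saturday, so the first Sunday is the 2nd.
The fourth Sunday is 2 + 21 = 23.

23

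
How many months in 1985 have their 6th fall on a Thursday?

1

Check the 6th of each month of 1985: Jan 6: Sun, Feb 6: Wed, Mar 6: Wed, Apr 6: Sat, May 6: Mon, Jun 6: Thu, Jul 6: Sat, Aug 6: Tue, Sep 6: Fri, Oct 6: Sun, Nov 6: Wed, Dec 6: Fri.
Thursday occurs in June — 1 month.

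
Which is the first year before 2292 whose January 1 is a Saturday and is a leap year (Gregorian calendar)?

2276

Jan 1 advances by 2 weekdays after a leap year and by 1 after a common year.
2292: Jan 1 is Friday (leap).
2291: Thursday
2290: Wednesday
2289: Tuesday
2288: Sunday (leap)
2287: Saturday
2286: Friday
2285: Thursday
2284: Tuesday (leap)
2283: Monday
2282: Sunday
2281: Saturday
2280: Thursday (leap)
2279: Wednesday
2278: Tuesday
2277: Monday
2276: Saturday (leap)
2276 begins on a Saturday and is a leap year.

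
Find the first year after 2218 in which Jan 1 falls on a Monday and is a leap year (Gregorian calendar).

Jan 1 advances by 2 weekdays after a leap year and by 1 after a common year.
2218: Jan 1 is Thursday.
2219: Friday
2220: Saturday (leap)
2221: Monday
2222: Tuesday
2223: Wednesday
2224: Thursday (leap)
2225: Saturday
2226: Sunday
2227: Monday
2228: Tuesday (leap)
2229: Thursday
2230: Friday
2231: Saturday
2232: Sunday (leap)
2233: Tuesday
2234: Wednesday
2235: Thursday
2236: Friday (leap)
2237: Sunday
2238: Monday
2239: Tuesday
2240: Wednesday (leap)
2241: Friday
2242: Saturday
2243: Sunday
2244: Monday (leap)
2244 begins on a Monday and is a leap year.

2244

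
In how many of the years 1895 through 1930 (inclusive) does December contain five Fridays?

15

December has 31 days; it has five Fridays when Friday falls among the first (month-length − 28) days — i.e. when December 1 is one of Friday/Thursday/Wednesday.
December 1 by year: 1895:Sun 1896:Tue 1897:Wed✓ 1898:Thu✓ 1899:Fri✓ 1900:Sat 1901:Sun 1902:Mon 1903:Tue 1904:Thu✓ 1905:Fri✓ 1906:Sat 1907:Sun 1908:Tue 1909:Wed✓ …(6 more)… 1916:Fri✓ 1917:Sat 1918:Sun 1919:Mon 1920:Wed✓ 1921:Thu✓ 1922:Fri✓ 1923:Sat 1924:Mon 1925:Tue 1926:Wed✓ 1927:Thu✓ 1928:Sat 1929:Sun 1930:Mon
Years with five Fridays: 1897, 1898, 1899, 1904, 1905, 1909, 1910, 1911, 1915, 1916, 1920, 1921, 1922, 1926, 1927 → 15.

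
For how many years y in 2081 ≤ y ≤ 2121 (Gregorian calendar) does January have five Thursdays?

18

January has 31 days; it has five Thursdays when Thursday falls among the first (month-length − 28) days — i.e. when January 1 is one of Thursday/Wednesday/Tuesday.
January 1 by year: 2081:Wed✓ 2082:Thu✓ 2083:Fri 2084:Sat 2085:Mon 2086:Tue✓ 2087:Wed✓ 2088:Thu✓ 2089:Sat 2090:Sun 2091:Mon 2092:Tue✓ 2093:Thu✓ 2094:Fri 2095:Sat …(11 more)… 2107:Sat 2108:Sun 2109:Tue✓ 2110:Wed✓ 2111:Thu✓ 2112:Fri 2113:Sun 2114:Mon 2115:Tue✓ 2116:Wed✓ 2117:Fri 2118:Sat 2119:Sun 2120:Mon 2121:Wed✓
Years with five Thursdays: 2081, 2082, 2086, 2087, 2088, 2092, 2093, 2097, 2098, 2099, 2104, 2105, 2109, 2110, 2111, 2115, 2116, 2121 → 18.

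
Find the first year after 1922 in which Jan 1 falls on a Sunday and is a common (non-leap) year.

Jan 1 advances by 2 weekdays after a leap year and by 1 after a common year.
1922: Jan 1 is Sunday.
1923: Monday
1924: Tuesday (leap)
1925: Thursday
1926: Friday
1927: Saturday
1928: Sunday (leap)
1929: Tuesday
1930: Wednesday
1931: Thursday
1932: Friday (leap)
1933: Sunday
1933 begins on a Sunday and is a common year.

1933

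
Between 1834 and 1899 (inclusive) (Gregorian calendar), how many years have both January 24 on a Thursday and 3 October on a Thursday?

Check each year's weekday for January 24 and 3 October:
  1834: Fri/Fri  1835: Sat/Sat  1836: Sun/Mon  1837: Tue/Tue  1838: Wed/Wed  1839: Thu/Thu ✓  1840: Fri/Sat  1841: Sun/Sun  1842: Mon/Mon  1843: Tue/Tue  1844: Wed/Thu  1845: Fri/Fri  1846: Sat/Sat  1847: Sun/Sun  …(38 more)…  1886: Sun/Sun  1887: Mon/Mon  1888: Tue/Wed  1889: Thu/Thu ✓  1890: Fri/Fri  1891: Sat/Sat  1892: Sun/Mon  1893: Tue/Tue  1894: Wed/Wed  1895: Thu/Thu ✓  1896: Fri/Sat  1897: Sun/Sun  1898: Mon/Mon  1899: Tue/Tue
Both conditions hold in: 1839, 1850, 1861, 1867, 1878, 1889, 1895 — 7.

7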